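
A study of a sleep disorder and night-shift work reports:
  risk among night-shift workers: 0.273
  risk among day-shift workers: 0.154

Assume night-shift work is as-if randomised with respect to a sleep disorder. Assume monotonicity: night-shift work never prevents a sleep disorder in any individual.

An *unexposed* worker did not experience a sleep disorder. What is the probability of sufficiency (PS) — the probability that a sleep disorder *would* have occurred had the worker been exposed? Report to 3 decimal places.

PS ≈ 0.141

Let p₁ = 0.273, p₀ = 0.154.
Under exogeneity and monotonicity, PS = (p₁ − p₀) / (1 − p₀).
PS = (0.273 − 0.154) / (1 − 0.154) = 0.119 / 0.846 ≈ 0.1407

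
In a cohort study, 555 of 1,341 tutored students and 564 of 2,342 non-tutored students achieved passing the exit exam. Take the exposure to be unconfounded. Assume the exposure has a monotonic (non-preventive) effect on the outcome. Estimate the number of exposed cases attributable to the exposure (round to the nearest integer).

p₁ = P(outcome | exposed) = 555/1341 = 0.41387
p₀ = P(outcome | unexposed) = 564/2342 = 0.24082
PN = (p₁ − p₀)/p₁ = (0.41387 − 0.24082) / 0.41387 ≈ 0.41813.
Attributable cases ≈ PN × (exposed cases) = 0.41813 × 555 ≈ 232.06.

about 232 cases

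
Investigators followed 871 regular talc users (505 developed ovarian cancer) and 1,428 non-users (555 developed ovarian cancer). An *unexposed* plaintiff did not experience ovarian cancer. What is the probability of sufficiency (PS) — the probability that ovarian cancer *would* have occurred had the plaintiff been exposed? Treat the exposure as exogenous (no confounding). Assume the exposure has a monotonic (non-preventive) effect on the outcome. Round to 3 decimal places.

PS ≈ 0.313

p₁ = P(outcome | exposed) = 505/871 = 0.57979
p₀ = P(outcome | unexposed) = 555/1428 = 0.38866
Under exogeneity and monotonicity, PS = (p₁ − p₀) / (1 − p₀).
PS = (0.57979 − 0.38866) / (1 − 0.38866) = 0.19114 / 0.61134 ≈ 0.3127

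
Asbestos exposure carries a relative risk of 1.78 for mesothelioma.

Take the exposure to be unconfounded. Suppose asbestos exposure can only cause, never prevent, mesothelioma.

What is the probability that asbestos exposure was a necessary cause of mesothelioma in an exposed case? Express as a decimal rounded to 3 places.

Under exogeneity and monotonicity, PN = (RR − 1) / RR = 1 − 1/RR.
PN = (1.78 − 1) / 1.78 = 0.78 / 1.78 ≈ 0.4382

PN ≈ 0.438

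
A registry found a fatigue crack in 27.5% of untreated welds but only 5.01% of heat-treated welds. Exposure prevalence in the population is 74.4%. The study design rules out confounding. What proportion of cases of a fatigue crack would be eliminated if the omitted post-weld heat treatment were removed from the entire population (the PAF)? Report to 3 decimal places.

p₁ = 0.275, p₀ = 0.0501.
Overall risk P(Y=1) = π·p₁ + (1−π)·p₀ = 0.744×0.275 + 0.256×0.0501 = 0.21743.
Under exogeneity, PAF = [P(Y=1) − p₀] / P(Y=1).
PAF = (0.21743 − 0.0501) / 0.21743 ≈ 0.7696

PAF ≈ 0.770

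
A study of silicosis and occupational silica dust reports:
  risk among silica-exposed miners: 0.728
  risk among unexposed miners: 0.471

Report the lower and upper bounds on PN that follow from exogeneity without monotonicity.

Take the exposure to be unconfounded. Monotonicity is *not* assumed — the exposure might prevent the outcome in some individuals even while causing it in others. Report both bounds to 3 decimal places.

0.353 ≤ PN ≤ 0.727

Let p₁ = 0.728, p₀ = 0.471.
Under exogeneity alone the bounds on PN are max{0,(p₁−p₀)/p₁} ≤ PN ≤ min{1,(1−p₀)/p₁}.
  lower = (p₁ − p₀)/p₁ = 0.257 / 0.728 ≈ 0.3530
  upper = min{1, (1 − p₀)/p₁} = 0.529 / 0.728 ≈ 0.7266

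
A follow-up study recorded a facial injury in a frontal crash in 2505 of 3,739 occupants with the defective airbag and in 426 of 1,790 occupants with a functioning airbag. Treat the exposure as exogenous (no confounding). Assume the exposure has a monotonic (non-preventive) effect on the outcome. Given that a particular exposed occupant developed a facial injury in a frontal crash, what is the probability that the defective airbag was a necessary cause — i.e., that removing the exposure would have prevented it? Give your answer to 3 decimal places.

p₁ = P(outcome | exposed) = 2505/3739 = 0.66997
p₀ = P(outcome | unexposed) = 426/1790 = 0.23799
Under exogeneity and monotonicity, PN = (p₁ − p₀) / p₁.
PN = (0.66997 − 0.23799) / 0.66997 = 0.43198 / 0.66997 ≈ 0.6448

PN ≈ 0.645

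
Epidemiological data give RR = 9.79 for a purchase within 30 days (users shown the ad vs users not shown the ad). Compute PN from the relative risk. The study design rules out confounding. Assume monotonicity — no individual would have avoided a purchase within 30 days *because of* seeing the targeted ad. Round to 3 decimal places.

Under exogeneity and monotonicity, PN = (RR − 1) / RR = 1 − 1/RR.
PN = (9.79 − 1) / 9.79 = 8.79 / 9.79 ≈ 0.8979

PN ≈ 0.898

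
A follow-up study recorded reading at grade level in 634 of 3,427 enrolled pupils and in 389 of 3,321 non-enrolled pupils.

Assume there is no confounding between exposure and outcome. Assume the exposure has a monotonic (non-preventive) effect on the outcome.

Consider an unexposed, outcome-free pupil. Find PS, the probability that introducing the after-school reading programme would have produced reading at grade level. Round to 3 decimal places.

PS ≈ 0.077

p₁ = P(outcome | exposed) = 634/3427 = 0.185
p₀ = P(outcome | unexposed) = 389/3321 = 0.11713
Under exogeneity and monotonicity, PS = (p₁ − p₀) / (1 − p₀).
PS = (0.185 − 0.11713) / (1 − 0.11713) = 0.067868 / 0.88287 ≈ 0.0769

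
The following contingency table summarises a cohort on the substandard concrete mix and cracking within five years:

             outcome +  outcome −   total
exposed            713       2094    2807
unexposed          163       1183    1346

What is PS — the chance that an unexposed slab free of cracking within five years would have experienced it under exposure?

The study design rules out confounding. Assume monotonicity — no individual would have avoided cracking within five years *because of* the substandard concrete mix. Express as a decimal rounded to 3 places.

PS ≈ 0.151

p₁ = P(outcome | exposed) = 713/2807 = 0.25401
p₀ = P(outcome | unexposed) = 163/1346 = 0.1211
Under exogeneity and monotonicity, PS = (p₁ − p₀) / (1 − p₀).
PS = (0.25401 − 0.1211) / (1 − 0.1211) = 0.13291 / 0.8789 ≈ 0.1512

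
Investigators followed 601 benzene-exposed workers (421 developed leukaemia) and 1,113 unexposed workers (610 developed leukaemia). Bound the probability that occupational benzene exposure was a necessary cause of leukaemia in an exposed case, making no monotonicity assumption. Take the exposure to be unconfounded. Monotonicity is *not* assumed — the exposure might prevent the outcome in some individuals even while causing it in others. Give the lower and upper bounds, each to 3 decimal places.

0.218 ≤ PN ≤ 0.645

p₁ = P(outcome | exposed) = 421/601 = 0.7005
p₀ = P(outcome | unexposed) = 610/1113 = 0.54807
Under exogeneity alone the bounds on PN are max{0,(p₁−p₀)/p₁} ≤ PN ≤ min{1,(1−p₀)/p₁}.
  lower = (p₁ − p₀)/p₁ = 0.15243 / 0.7005 ≈ 0.2176
  upper = min{1, (1 − p₀)/p₁} = 0.45193 / 0.7005 ≈ 0.6452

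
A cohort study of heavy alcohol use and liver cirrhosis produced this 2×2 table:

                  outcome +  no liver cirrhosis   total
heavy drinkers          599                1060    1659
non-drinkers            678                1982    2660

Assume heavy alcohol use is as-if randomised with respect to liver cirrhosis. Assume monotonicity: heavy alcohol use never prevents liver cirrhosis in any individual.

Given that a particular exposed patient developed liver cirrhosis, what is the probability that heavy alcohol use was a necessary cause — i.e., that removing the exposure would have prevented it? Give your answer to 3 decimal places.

p₁ = P(outcome | exposed) = 599/1659 = 0.36106
p₀ = P(outcome | unexposed) = 678/2660 = 0.25489
Under exogeneity and monotonicity, PN = (p₁ − p₀) / p₁.
PN = (0.36106 − 0.25489) / 0.36106 = 0.10617 / 0.36106 ≈ 0.2941

PN ≈ 0.294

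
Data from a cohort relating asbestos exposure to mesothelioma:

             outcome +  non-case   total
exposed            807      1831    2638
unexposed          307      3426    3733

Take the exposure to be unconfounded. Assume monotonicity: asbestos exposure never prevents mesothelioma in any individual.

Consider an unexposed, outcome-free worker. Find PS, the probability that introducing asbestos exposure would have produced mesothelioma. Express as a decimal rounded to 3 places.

p₁ = P(outcome | exposed) = 807/2638 = 0.30591
p₀ = P(outcome | unexposed) = 307/3733 = 0.082239
Under exogeneity and monotonicity, PS = (p₁ − p₀)/(1 − p₀).
PS = (0.30591 − 0.082239) / 0.91776 ≈ 0.2437

PS ≈ 0.244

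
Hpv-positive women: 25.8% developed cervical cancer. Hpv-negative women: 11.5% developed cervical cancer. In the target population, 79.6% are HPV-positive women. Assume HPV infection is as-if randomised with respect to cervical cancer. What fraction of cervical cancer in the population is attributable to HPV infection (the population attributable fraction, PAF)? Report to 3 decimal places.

PAF ≈ 0.497

p₁ = 0.258, p₀ = 0.115.
Overall risk P(Y=1) = π·p₁ + (1−π)·p₀ = 0.796×0.258 + 0.204×0.115 = 0.22883.
Under exogeneity, PAF = [P(Y=1) − p₀] / P(Y=1).
PAF = (0.22883 − 0.115) / 0.22883 ≈ 0.4974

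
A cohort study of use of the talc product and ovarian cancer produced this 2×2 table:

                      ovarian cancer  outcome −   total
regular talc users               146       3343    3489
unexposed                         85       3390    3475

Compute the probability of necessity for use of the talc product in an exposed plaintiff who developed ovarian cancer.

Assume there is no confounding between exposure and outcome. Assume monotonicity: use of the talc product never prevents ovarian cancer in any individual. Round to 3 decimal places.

p₁ = P(outcome | exposed) = 146/3489 = 0.041846
p₀ = P(outcome | unexposed) = 85/3475 = 0.02446
Under exogeneity and monotonicity, PN = (p₁ − p₀) / p₁.
PN = (0.041846 − 0.02446) / 0.041846 = 0.017385 / 0.041846 ≈ 0.4155

PN ≈ 0.415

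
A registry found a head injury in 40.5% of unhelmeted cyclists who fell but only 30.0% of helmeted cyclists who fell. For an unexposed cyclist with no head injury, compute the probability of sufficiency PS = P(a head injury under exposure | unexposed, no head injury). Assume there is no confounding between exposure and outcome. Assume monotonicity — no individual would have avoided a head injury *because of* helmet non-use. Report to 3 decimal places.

p₁ = 0.405, p₀ = 0.3.
Under exogeneity and monotonicity, PS = (p₁ − p₀) / (1 − p₀).
PS = (0.405 − 0.3) / (1 − 0.3) = 0.105 / 0.7 ≈ 0.1500

PS ≈ 0.150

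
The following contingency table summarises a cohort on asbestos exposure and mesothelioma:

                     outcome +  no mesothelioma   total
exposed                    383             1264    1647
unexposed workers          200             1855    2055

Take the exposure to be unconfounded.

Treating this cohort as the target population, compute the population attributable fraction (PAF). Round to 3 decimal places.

p₁ = P(outcome | exposed) = 383/1647 = 0.23254
p₀ = P(outcome | unexposed) = 200/2055 = 0.097324
Exposure prevalence π = 1647/3702 = 0.44489; overall risk P(Y=1) = 0.15748.
Under exogeneity, PAF = [P(Y=1) − p₀]/P(Y=1).
PAF = (0.15748 − 0.097324) / 0.15748 ≈ 0.3820

PAF ≈ 0.382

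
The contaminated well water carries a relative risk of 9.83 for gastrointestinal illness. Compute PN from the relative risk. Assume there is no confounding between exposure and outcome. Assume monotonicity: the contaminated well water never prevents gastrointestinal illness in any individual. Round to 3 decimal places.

PN ≈ 0.898

Under exogeneity and monotonicity, PN = (RR − 1) / RR = 1 − 1/RR.
PN = (9.83 − 1) / 9.83 = 8.83 / 9.83 ≈ 0.8983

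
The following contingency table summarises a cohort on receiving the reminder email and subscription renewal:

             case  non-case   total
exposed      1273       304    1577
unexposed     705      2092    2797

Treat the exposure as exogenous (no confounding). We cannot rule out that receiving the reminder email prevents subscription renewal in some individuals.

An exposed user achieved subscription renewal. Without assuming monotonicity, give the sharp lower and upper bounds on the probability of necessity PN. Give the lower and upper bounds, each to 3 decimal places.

p₁ = P(outcome | exposed) = 1273/1577 = 0.80723
p₀ = P(outcome | unexposed) = 705/2797 = 0.25206
Under exogeneity alone the bounds on PN are max{0,(p₁−p₀)/p₁} ≤ PN ≤ min{1,(1−p₀)/p₁}.
  lower = (p₁ − p₀)/p₁ = 0.55517 / 0.80723 ≈ 0.6878
  upper = min{1, (1 − p₀)/p₁} = 0.74794 / 0.80723 ≈ 0.9266

0.688 ≤ PN ≤ 0.927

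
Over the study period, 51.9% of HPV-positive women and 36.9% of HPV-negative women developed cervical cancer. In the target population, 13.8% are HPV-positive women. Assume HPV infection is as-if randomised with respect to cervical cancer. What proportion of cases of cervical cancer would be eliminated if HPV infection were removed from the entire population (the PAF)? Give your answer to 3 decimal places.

p₁ = 0.519, p₀ = 0.369.
Overall risk P(Y=1) = π·p₁ + (1−π)·p₀ = 0.138×0.519 + 0.862×0.369 = 0.3897.
Under exogeneity, PAF = [P(Y=1) − p₀] / P(Y=1).
PAF = (0.3897 − 0.369) / 0.3897 ≈ 0.0531

PAF ≈ 0.053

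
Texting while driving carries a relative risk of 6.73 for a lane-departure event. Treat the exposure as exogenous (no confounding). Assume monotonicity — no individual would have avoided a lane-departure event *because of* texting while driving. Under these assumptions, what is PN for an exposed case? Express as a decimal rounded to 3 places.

Under exogeneity and monotonicity, PN = (RR − 1) / RR = 1 − 1/RR.
PN = (6.73 − 1) / 6.73 = 5.73 / 6.73 ≈ 0.8514

PN ≈ 0.851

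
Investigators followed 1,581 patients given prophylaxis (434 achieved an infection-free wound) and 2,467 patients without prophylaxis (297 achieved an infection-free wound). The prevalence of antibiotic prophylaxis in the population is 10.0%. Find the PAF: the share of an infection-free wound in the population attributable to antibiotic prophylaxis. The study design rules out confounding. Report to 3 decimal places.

p₁ = P(outcome | exposed) = 434/1581 = 0.27451
p₀ = P(outcome | unexposed) = 297/2467 = 0.12039
Overall risk P(Y=1) = π·p₁ + (1−π)·p₀ = 0.1×0.27451 + 0.9×0.12039 = 0.1358.
Under exogeneity, PAF = [P(Y=1) − p₀] / P(Y=1).
PAF = (0.1358 − 0.12039) / 0.1358 ≈ 0.1135

PAF ≈ 0.113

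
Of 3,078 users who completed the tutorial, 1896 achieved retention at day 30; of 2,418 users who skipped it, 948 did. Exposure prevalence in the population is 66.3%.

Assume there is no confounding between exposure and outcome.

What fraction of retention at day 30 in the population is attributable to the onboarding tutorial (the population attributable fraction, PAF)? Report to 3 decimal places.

PAF ≈ 0.275

p₁ = P(outcome | exposed) = 1896/3078 = 0.61598
p₀ = P(outcome | unexposed) = 948/2418 = 0.39206
Overall risk P(Y=1) = π·p₁ + (1−π)·p₀ = 0.663×0.61598 + 0.337×0.39206 = 0.54052.
Under exogeneity, PAF = [P(Y=1) − p₀] / P(Y=1).
PAF = (0.54052 − 0.39206) / 0.54052 ≈ 0.2747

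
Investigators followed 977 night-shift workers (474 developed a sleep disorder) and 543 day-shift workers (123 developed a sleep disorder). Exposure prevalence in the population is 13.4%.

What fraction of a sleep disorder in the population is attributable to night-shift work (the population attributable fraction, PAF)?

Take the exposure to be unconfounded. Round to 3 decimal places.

PAF ≈ 0.133

p₁ = P(outcome | exposed) = 474/977 = 0.48516
p₀ = P(outcome | unexposed) = 123/543 = 0.22652
Overall risk P(Y=1) = π·p₁ + (1−π)·p₀ = 0.134×0.48516 + 0.866×0.22652 = 0.26118.
Under exogeneity, PAF = [P(Y=1) − p₀] / P(Y=1).
PAF = (0.26118 − 0.22652) / 0.26118 ≈ 0.1327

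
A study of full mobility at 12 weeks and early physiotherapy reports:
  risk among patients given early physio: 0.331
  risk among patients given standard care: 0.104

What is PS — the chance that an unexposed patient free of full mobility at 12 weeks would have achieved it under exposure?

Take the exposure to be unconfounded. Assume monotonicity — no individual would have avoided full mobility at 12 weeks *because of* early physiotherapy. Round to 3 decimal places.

PS ≈ 0.253

Let p₁ = 0.331, p₀ = 0.104.
Under exogeneity and monotonicity, PS = (p₁ − p₀) / (1 − p₀).
PS = (0.331 − 0.104) / (1 − 0.104) = 0.227 / 0.896 ≈ 0.2533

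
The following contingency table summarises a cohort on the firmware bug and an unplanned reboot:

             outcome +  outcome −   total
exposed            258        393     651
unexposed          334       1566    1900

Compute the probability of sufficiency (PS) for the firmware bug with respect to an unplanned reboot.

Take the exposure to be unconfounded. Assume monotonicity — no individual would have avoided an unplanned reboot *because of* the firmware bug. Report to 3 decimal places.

PS ≈ 0.268

p₁ = P(outcome | exposed) = 258/651 = 0.39631
p₀ = P(outcome | unexposed) = 334/1900 = 0.17579
Under exogeneity and monotonicity, PS = (p₁ − p₀)/(1 − p₀).
PS = (0.39631 − 0.17579) / 0.82421 ≈ 0.2676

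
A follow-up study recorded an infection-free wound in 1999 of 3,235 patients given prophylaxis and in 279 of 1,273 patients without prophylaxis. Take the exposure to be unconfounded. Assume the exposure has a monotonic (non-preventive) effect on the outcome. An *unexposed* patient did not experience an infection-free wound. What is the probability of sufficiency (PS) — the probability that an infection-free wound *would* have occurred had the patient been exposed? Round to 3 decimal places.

p₁ = P(outcome | exposed) = 1999/3235 = 0.61793
p₀ = P(outcome | unexposed) = 279/1273 = 0.21917
Under exogeneity and monotonicity, PS = (p₁ − p₀) / (1 − p₀).
PS = (0.61793 − 0.21917) / (1 − 0.21917) = 0.39876 / 0.78083 ≈ 0.5107

PS ≈ 0.511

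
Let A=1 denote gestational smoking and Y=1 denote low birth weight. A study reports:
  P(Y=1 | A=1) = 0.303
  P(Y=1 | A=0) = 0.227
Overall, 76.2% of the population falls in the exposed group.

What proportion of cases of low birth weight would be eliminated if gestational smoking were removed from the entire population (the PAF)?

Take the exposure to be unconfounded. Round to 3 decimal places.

Let p₁ = 0.303, p₀ = 0.227.
Overall risk P(Y=1) = π·p₁ + (1−π)·p₀ = 0.762×0.303 + 0.238×0.227 = 0.28491.
Under exogeneity, PAF = [P(Y=1) − p₀] / P(Y=1).
PAF = (0.28491 − 0.227) / 0.28491 ≈ 0.2033

PAF ≈ 0.203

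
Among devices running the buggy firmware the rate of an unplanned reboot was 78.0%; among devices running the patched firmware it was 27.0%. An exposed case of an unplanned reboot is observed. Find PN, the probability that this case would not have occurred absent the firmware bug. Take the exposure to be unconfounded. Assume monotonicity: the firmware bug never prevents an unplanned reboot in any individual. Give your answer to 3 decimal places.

PN ≈ 0.654

p₁ = 0.78, p₀ = 0.27.
Under exogeneity and monotonicity, PN = (p₁ − p₀) / p₁.
PN = (0.78 − 0.27) / 0.78 = 0.51 / 0.78 ≈ 0.6538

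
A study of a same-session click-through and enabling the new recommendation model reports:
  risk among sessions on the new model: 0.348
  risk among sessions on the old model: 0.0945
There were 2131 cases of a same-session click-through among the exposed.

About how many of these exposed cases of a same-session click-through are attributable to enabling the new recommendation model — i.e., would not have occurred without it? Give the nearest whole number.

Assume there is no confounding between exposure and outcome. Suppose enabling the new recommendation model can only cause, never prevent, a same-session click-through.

about 1552 cases

Let p₁ = 0.348, p₀ = 0.0945.
PN = (p₁ − p₀)/p₁ = (0.348 − 0.0945) / 0.348 ≈ 0.72845.
Attributable cases ≈ PN × (exposed cases) = 0.72845 × 2131 ≈ 1552.32.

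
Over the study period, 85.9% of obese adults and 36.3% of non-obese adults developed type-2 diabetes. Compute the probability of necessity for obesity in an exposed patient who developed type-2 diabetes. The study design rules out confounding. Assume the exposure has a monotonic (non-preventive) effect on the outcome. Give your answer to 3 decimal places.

p₁ = 0.859, p₀ = 0.363.
Under exogeneity and monotonicity, PN = (p₁ − p₀) / p₁.
PN = (0.859 − 0.363) / 0.859 = 0.496 / 0.859 ≈ 0.5774

PN ≈ 0.577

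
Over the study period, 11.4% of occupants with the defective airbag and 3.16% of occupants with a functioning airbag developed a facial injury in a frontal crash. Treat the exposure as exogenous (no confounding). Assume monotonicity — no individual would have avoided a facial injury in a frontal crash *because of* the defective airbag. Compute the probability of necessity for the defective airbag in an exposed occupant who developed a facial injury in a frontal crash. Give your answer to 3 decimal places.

p₁ = 0.114, p₀ = 0.0316.
Under exogeneity and monotonicity, PN = (p₁ − p₀) / p₁.
PN = (0.114 − 0.0316) / 0.114 = 0.0824 / 0.114 ≈ 0.7228

PN ≈ 0.723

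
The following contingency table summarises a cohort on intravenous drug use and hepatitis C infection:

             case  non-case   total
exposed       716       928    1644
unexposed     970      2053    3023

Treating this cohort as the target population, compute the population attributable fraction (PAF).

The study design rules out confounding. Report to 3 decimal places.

PAF ≈ 0.112

p₁ = P(outcome | exposed) = 716/1644 = 0.43552
p₀ = P(outcome | unexposed) = 970/3023 = 0.32087
Exposure prevalence π = 1644/4667 = 0.35226; overall risk P(Y=1) = 0.36126.
Under exogeneity, PAF = [P(Y=1) − p₀]/P(Y=1).
PAF = (0.36126 − 0.32087) / 0.36126 ≈ 0.1118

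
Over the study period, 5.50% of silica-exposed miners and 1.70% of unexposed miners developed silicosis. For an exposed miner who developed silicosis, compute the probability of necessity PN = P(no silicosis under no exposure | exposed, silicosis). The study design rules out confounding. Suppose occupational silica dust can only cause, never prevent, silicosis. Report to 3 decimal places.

p₁ = 0.055, p₀ = 0.017.
Under exogeneity and monotonicity, PN = (p₁ − p₀) / p₁.
PN = (0.055 − 0.017) / 0.055 = 0.038 / 0.055 ≈ 0.6909

PN ≈ 0.691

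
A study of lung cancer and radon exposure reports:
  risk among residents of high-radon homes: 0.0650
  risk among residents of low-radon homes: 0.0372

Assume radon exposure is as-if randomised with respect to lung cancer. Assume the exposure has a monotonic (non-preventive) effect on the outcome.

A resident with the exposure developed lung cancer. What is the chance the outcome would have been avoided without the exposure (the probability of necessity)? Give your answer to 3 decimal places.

PN ≈ 0.428

Let p₁ = 0.065, p₀ = 0.0372.
Under exogeneity and monotonicity, PN = (p₁ − p₀) / p₁.
PN = (0.065 − 0.0372) / 0.065 = 0.0278 / 0.065 ≈ 0.4277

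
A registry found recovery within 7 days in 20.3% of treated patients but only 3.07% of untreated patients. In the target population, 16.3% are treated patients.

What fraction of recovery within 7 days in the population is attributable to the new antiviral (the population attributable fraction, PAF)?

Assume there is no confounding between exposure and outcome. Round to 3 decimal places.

p₁ = 0.203, p₀ = 0.0307.
Overall risk P(Y=1) = π·p₁ + (1−π)·p₀ = 0.163×0.203 + 0.837×0.0307 = 0.058785.
Under exogeneity, PAF = [P(Y=1) − p₀] / P(Y=1).
PAF = (0.058785 − 0.0307) / 0.058785 ≈ 0.4778

PAF ≈ 0.478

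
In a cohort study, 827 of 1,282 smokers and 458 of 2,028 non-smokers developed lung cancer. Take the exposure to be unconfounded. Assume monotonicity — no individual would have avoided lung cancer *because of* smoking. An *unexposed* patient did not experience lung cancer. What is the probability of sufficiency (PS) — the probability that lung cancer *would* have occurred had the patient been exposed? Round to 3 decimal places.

p₁ = P(outcome | exposed) = 827/1282 = 0.64509
p₀ = P(outcome | unexposed) = 458/2028 = 0.22584
Under exogeneity and monotonicity, PS = (p₁ − p₀) / (1 − p₀).
PS = (0.64509 − 0.22584) / (1 − 0.22584) = 0.41925 / 0.77416 ≈ 0.5416

PS ≈ 0.542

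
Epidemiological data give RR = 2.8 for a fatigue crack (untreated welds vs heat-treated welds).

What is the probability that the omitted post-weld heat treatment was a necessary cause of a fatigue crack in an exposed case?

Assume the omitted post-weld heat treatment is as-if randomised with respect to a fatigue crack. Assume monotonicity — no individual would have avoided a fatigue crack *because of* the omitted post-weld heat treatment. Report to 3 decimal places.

Under exogeneity and monotonicity, PN = (RR − 1) / RR = 1 − 1/RR.
PN = (2.8 − 1) / 2.8 = 1.8 / 2.8 ≈ 0.6429

PN ≈ 0.643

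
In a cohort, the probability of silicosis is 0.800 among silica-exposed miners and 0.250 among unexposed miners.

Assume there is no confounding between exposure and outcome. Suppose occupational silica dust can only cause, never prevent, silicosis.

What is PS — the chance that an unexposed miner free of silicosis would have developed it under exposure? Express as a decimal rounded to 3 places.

Let p₁ = 0.8, p₀ = 0.25.
Under exogeneity and monotonicity, PS = (p₁ − p₀) / (1 − p₀).
PS = (0.8 − 0.25) / (1 − 0.25) = 0.55 / 0.75 ≈ 0.7333

PS ≈ 0.733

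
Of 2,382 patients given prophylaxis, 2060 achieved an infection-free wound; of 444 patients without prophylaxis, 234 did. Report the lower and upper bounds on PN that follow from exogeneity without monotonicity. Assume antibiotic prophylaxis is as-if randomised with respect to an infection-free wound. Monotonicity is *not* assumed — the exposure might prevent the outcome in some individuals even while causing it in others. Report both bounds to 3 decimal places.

0.391 ≤ PN ≤ 0.547

p₁ = P(outcome | exposed) = 2060/2382 = 0.86482
p₀ = P(outcome | unexposed) = 234/444 = 0.52703
Under exogeneity alone the bounds on PN are max{0,(p₁−p₀)/p₁} ≤ PN ≤ min{1,(1−p₀)/p₁}.
  lower = (p₁ − p₀)/p₁ = 0.33779 / 0.86482 ≈ 0.3906
  upper = min{1, (1 − p₀)/p₁} = 0.47297 / 0.86482 ≈ 0.5469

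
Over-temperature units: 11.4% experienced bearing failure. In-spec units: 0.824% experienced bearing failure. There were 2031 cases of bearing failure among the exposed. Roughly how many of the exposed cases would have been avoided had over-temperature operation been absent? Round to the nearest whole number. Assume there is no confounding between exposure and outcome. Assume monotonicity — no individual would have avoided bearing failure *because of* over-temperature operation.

p₁ = 0.114, p₀ = 0.00824.
PN = (p₁ − p₀)/p₁ = (0.114 − 0.00824) / 0.114 ≈ 0.92772.
Attributable cases ≈ PN × (exposed cases) = 0.92772 × 2031 ≈ 1884.20.

about 1884 cases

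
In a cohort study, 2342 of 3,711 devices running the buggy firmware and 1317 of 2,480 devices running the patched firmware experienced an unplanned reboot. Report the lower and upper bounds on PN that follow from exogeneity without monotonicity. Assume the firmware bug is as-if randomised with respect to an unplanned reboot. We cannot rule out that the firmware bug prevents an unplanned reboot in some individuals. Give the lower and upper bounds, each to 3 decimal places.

0.159 ≤ PN ≤ 0.743

p₁ = P(outcome | exposed) = 2342/3711 = 0.6311
p₀ = P(outcome | unexposed) = 1317/2480 = 0.53105
Under exogeneity alone the bounds on PN are max{0,(p₁−p₀)/p₁} ≤ PN ≤ min{1,(1−p₀)/p₁}.
  lower = (p₁ − p₀)/p₁ = 0.10005 / 0.6311 ≈ 0.1585
  upper = min{1, (1 − p₀)/p₁} = 0.46895 / 0.6311 ≈ 0.7431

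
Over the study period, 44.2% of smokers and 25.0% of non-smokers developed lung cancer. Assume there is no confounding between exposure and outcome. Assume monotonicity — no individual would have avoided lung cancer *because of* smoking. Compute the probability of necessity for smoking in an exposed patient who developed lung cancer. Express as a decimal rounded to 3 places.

PN ≈ 0.434

p₁ = 0.442, p₀ = 0.25.
Under exogeneity and monotonicity, PN = (p₁ − p₀) / p₁.
PN = (0.442 − 0.25) / 0.442 = 0.192 / 0.442 ≈ 0.4344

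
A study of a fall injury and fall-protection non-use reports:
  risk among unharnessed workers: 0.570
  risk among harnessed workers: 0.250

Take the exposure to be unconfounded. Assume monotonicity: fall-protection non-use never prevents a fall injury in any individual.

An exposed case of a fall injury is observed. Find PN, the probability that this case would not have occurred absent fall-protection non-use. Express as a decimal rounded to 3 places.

Let p₁ = 0.57, p₀ = 0.25.
Under exogeneity and monotonicity, PN = (p₁ − p₀) / p₁.
PN = (0.57 − 0.25) / 0.57 = 0.32 / 0.57 ≈ 0.5614

PN ≈ 0.561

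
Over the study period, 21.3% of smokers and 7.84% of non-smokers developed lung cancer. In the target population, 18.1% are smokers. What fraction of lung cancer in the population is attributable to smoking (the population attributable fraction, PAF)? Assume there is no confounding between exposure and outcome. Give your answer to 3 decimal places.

PAF ≈ 0.237

p₁ = 0.213, p₀ = 0.0784.
Overall risk P(Y=1) = π·p₁ + (1−π)·p₀ = 0.181×0.213 + 0.819×0.0784 = 0.10276.
Under exogeneity, PAF = [P(Y=1) − p₀] / P(Y=1).
PAF = (0.10276 − 0.0784) / 0.10276 ≈ 0.2371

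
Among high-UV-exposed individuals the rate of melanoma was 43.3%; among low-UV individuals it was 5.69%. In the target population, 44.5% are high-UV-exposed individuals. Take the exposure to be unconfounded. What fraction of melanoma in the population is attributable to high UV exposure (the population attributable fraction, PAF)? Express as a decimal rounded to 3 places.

p₁ = 0.433, p₀ = 0.0569.
Overall risk P(Y=1) = π·p₁ + (1−π)·p₀ = 0.445×0.433 + 0.555×0.0569 = 0.22426.
Under exogeneity, PAF = [P(Y=1) − p₀] / P(Y=1).
PAF = (0.22426 − 0.0569) / 0.22426 ≈ 0.7463

PAF ≈ 0.746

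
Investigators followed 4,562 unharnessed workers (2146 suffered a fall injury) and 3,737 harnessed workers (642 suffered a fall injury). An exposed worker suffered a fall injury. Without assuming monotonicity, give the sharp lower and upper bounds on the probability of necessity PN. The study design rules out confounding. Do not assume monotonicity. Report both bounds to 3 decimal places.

p₁ = P(outcome | exposed) = 2146/4562 = 0.47041
p₀ = P(outcome | unexposed) = 642/3737 = 0.1718
Under exogeneity alone the bounds on PN are max{0,(p₁−p₀)/p₁} ≤ PN ≤ min{1,(1−p₀)/p₁}.
  lower = (p₁ − p₀)/p₁ = 0.29861 / 0.47041 ≈ 0.6348
  upper = min{1, (1 − p₀)/p₁} = 0.8282 / 0.47041 ≈ 1.7606 → capped at 1

0.635 ≤ PN ≤ 1.000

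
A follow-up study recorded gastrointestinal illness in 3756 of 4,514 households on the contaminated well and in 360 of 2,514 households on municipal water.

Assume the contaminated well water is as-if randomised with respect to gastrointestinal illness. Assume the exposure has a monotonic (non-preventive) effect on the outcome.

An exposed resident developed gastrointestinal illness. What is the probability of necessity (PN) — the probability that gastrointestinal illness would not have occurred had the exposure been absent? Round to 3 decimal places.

PN ≈ 0.828

p₁ = P(outcome | exposed) = 3756/4514 = 0.83208
p₀ = P(outcome | unexposed) = 360/2514 = 0.1432
Under exogeneity and monotonicity, PN = (p₁ − p₀) / p₁.
PN = (0.83208 − 0.1432) / 0.83208 = 0.68888 / 0.83208 ≈ 0.8279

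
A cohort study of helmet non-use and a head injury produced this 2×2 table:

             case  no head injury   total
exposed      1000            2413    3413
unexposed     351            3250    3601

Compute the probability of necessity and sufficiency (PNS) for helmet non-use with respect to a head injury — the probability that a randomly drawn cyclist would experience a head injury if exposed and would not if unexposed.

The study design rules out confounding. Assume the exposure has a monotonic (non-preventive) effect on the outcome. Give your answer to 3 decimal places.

p₁ = P(outcome | exposed) = 1000/3413 = 0.293
p₀ = P(outcome | unexposed) = 351/3601 = 0.097473
Under exogeneity and monotonicity, PNS = p₁ − p₀.
PNS = 0.293 − 0.097473 = 0.19552

PNS ≈ 0.196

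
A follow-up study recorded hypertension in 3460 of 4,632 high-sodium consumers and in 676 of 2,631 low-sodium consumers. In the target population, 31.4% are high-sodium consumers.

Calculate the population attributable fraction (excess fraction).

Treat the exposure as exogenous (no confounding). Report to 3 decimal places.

p₁ = P(outcome | exposed) = 3460/4632 = 0.74698
p₀ = P(outcome | unexposed) = 676/2631 = 0.25694
Overall risk P(Y=1) = π·p₁ + (1−π)·p₀ = 0.314×0.74698 + 0.686×0.25694 = 0.41081.
Under exogeneity, PAF = [P(Y=1) − p₀] / P(Y=1).
PAF = (0.41081 − 0.25694) / 0.41081 ≈ 0.3746

PAF ≈ 0.375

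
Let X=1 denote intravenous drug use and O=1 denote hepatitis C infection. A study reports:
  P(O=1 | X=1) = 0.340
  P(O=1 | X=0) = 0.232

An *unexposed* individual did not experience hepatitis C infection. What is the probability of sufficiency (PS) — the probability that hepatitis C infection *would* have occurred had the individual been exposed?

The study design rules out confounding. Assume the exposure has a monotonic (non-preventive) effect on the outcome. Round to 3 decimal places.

PS ≈ 0.141

Let p₁ = 0.34, p₀ = 0.232.
Under exogeneity and monotonicity, PS = (p₁ − p₀) / (1 − p₀).
PS = (0.34 − 0.232) / (1 − 0.232) = 0.108 / 0.768 ≈ 0.1406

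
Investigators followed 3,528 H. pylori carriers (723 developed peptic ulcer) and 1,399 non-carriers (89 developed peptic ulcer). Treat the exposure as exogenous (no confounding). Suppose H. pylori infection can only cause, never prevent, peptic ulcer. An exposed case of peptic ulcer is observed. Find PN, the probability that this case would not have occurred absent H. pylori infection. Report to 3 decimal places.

p₁ = P(outcome | exposed) = 723/3528 = 0.20493
p₀ = P(outcome | unexposed) = 89/1399 = 0.063617
Under exogeneity and monotonicity, PN = (p₁ − p₀) / p₁.
PN = (0.20493 − 0.063617) / 0.20493 = 0.14132 / 0.20493 ≈ 0.6896

PN ≈ 0.690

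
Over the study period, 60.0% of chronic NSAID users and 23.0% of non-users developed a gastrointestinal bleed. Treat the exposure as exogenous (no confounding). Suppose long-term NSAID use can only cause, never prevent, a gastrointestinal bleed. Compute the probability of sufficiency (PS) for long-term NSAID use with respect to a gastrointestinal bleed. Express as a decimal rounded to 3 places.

PS ≈ 0.481

p₁ = 0.6, p₀ = 0.23.
Under exogeneity and monotonicity, PS = (p₁ − p₀) / (1 − p₀).
PS = (0.6 − 0.23) / (1 − 0.23) = 0.37 / 0.77 ≈ 0.4805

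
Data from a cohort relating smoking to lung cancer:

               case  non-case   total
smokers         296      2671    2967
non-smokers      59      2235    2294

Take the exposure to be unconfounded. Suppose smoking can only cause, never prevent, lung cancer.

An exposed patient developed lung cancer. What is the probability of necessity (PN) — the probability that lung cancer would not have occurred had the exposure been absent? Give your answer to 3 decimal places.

p₁ = P(outcome | exposed) = 296/2967 = 0.099764
p₀ = P(outcome | unexposed) = 59/2294 = 0.025719
Under exogeneity and monotonicity, PN = (p₁ − p₀)/p₁.
PN = (0.099764 − 0.025719) / 0.099764 ≈ 0.7422

PN ≈ 0.742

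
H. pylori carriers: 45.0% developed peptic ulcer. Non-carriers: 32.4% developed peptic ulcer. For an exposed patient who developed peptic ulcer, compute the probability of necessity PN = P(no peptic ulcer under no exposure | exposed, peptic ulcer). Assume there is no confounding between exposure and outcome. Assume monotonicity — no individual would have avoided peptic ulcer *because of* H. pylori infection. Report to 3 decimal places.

p₁ = 0.45, p₀ = 0.324.
Under exogeneity and monotonicity, PN = (p₁ − p₀) / p₁.
PN = (0.45 − 0.324) / 0.45 = 0.126 / 0.45 ≈ 0.2800

PN ≈ 0.280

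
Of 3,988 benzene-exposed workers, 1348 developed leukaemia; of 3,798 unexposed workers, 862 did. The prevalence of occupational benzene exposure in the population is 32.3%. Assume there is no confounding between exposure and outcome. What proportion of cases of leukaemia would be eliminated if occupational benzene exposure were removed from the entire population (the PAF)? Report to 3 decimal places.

p₁ = P(outcome | exposed) = 1348/3988 = 0.33801
p₀ = P(outcome | unexposed) = 862/3798 = 0.22696
Overall risk P(Y=1) = π·p₁ + (1−π)·p₀ = 0.323×0.33801 + 0.677×0.22696 = 0.26283.
Under exogeneity, PAF = [P(Y=1) − p₀] / P(Y=1).
PAF = (0.26283 − 0.22696) / 0.26283 ≈ 0.1365

PAF ≈ 0.136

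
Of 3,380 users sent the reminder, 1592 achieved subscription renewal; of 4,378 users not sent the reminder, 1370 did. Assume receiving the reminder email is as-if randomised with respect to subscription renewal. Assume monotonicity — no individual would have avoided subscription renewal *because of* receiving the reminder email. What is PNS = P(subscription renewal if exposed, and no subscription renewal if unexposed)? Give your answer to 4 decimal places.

PNS ≈ 0.1581

p₁ = P(outcome | exposed) = 1592/3380 = 0.47101
p₀ = P(outcome | unexposed) = 1370/4378 = 0.31293
Under exogeneity and monotonicity, PNS = p₁ − p₀.
PNS = 0.47101 − 0.31293 = 0.15808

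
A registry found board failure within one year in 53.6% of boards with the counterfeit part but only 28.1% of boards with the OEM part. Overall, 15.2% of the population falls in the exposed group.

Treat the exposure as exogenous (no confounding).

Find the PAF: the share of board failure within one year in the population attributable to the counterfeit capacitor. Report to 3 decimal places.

p₁ = 0.536, p₀ = 0.281.
Overall risk P(Y=1) = π·p₁ + (1−π)·p₀ = 0.152×0.536 + 0.848×0.281 = 0.31976.
Under exogeneity, PAF = [P(Y=1) − p₀] / P(Y=1).
PAF = (0.31976 − 0.281) / 0.31976 ≈ 0.1212

PAF ≈ 0.121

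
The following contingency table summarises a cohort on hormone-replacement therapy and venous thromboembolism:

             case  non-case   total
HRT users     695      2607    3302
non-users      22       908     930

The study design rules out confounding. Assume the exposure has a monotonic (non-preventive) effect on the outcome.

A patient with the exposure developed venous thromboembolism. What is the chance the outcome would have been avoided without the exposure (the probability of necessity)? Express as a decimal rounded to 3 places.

p₁ = P(outcome | exposed) = 695/3302 = 0.21048
p₀ = P(outcome | unexposed) = 22/930 = 0.023656
Under exogeneity and monotonicity, PN = (p₁ − p₀)/p₁.
PN = (0.21048 − 0.023656) / 0.21048 ≈ 0.8876

PN ≈ 0.888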